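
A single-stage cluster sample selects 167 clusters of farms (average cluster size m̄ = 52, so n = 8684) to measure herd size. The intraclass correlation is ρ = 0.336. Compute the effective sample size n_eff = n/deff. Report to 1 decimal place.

478.8

deff = 1 + (52 − 1)·0.336 = 1 + 17.136 = 18.136.
n_eff = 8684 / 18.136 = 478.8.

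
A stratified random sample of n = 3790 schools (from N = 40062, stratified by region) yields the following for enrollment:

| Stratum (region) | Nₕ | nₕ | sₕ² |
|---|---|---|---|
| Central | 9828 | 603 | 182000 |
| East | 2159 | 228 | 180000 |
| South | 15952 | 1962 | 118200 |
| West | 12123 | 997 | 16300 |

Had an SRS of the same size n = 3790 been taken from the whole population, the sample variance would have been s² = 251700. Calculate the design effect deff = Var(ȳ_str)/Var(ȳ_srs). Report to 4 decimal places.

Var(ȳ_str) = Σ Wₕ²(1−fₕ)sₕ²/nₕ with Wₕ = Nₕ/40062:
  Central: (9828/40062)²·(1−603/9828)·182000/603 = 17.049841
  East: (2159/40062)²·(1−228/2159)·180000/228 = 2.0507245
  South: (15952/40062)²·(1−1962/15952)·118200/1962 = 8.3769529
  West: (12123/40062)²·(1−997/12123)·16300/997 = 1.3739672
  → Var(ȳ_str) = 28.851486.
Var(ȳ_srs) = (1 − 3790/40062)·251700/3790 = 60.128848.
deff = 28.851486 / 60.128848 = 0.4798.

0.4798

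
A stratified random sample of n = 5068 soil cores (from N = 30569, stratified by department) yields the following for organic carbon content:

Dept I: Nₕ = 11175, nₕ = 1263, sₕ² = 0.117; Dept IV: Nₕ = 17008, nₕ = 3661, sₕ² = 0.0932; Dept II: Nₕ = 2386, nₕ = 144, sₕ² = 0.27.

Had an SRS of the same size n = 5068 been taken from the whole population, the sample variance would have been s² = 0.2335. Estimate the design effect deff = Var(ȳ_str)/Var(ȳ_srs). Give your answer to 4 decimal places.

Var(ȳ_str) = Σ Wₕ²(1−fₕ)sₕ²/nₕ with Wₕ = Nₕ/30569:
  Dept I: (11175/30569)²·(1−1263/11175)·0.117/1263 = 1.0980671 × 10^-5
  Dept IV: (17008/30569)²·(1−3661/17008)·0.0932/3661 = 6.1843011 × 10^-6
  Dept II: (2386/30569)²·(1−144/2386)·0.27/144 = 1.0733586 × 10^-5
  → Var(ȳ_str) = 2.7898558 × 10^-5.
Var(ȳ_srs) = (1 − 5068/30569)·0.2335/5068 = 3.8434944 × 10^-5.
deff = (2.7898558 × 10^-5) / (3.8434944 × 10^-5) = 0.7259.

0.7259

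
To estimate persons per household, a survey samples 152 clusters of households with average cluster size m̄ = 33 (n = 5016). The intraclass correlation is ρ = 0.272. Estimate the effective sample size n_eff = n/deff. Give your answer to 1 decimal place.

516.9

deff = 1 + (33 − 1)·0.272 = 1 + 8.704 = 9.704.
n_eff = 5016 / 9.704 = 516.9.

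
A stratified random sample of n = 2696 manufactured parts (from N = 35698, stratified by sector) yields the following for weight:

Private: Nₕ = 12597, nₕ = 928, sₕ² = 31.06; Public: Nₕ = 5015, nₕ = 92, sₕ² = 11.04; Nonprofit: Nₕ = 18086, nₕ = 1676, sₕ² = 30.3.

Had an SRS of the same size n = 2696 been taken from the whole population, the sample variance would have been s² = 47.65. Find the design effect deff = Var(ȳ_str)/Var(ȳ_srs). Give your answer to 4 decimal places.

0.6363

Var(ȳ_str) = Σ Wₕ²(1−fₕ)sₕ²/nₕ with Wₕ = Nₕ/35698:
  Private: (12597/35698)²·(1−928/12597)·31.06/928 = 0.0038607037
  Public: (5015/35698)²·(1−92/5015)·11.04/92 = 0.0023248463
  Nonprofit: (18086/35698)²·(1−1676/18086)·30.3/1676 = 0.0042104833
  → Var(ȳ_str) = 0.010396033.
Var(ȳ_srs) = (1 − 2696/35698)·47.65/2696 = 0.016339524.
deff = 0.010396033 / 0.016339524 = 0.6363.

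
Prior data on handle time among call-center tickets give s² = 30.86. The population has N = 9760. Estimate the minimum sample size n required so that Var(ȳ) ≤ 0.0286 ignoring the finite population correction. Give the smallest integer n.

1080

Without fpc, n₀ = s²/D = 30.86/0.0286 = 1079.0210.
Rounding up, n = 1080.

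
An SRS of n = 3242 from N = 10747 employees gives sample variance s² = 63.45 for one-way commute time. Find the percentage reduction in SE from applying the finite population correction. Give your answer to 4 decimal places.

f = n/N = 3242/10747 = 0.30166558.
SE_no-fpc = √(s²/n) = 0.13989729; SE_fpc = √((1−f)s²/n) = 0.11690714.
Ratio = √(1−f) = 0.83566406. Reduction = 100·(1 − 0.83566406) = 16.4336%.

16.4336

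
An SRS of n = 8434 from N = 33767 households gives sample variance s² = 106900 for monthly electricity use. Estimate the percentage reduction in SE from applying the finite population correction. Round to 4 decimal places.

f = n/N = 8434/33767 = 0.24977049.
SE_no-fpc = √(s²/n) = 3.5601808; SE_fpc = √((1−f)s²/n) = 3.0836787.
Ratio = √(1−f) = 0.86615790. Reduction = 100·(1 − 0.86615790) = 13.3842%.

13.3842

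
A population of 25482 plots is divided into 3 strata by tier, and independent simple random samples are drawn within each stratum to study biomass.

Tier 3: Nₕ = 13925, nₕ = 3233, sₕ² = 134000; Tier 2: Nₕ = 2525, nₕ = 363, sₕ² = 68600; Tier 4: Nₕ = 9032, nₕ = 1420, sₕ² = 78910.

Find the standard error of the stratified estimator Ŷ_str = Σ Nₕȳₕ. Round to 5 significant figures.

104990

Var(Ŷ_str) = Σₕ Nₕ²(1 − fₕ)sₕ²/nₕ.
Tier 3: 13925²·(1 − 3233/13925)·134000/3233 = 6.1709673 × 10^9.
Tier 2: 2525²·(1 − 363/2525)·68600/363 = 1.0316552 × 10^9.
Tier 4: 9032²·(1 − 1420/9032)·78910/1420 = 3.8205546 × 10^9.
Sum = 1.1023177 × 10^10.
SE = √(1.1023177 × 10^10) = 104990.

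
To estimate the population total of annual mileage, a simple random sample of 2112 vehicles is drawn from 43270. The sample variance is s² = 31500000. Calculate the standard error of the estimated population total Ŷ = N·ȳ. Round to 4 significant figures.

Var(Ŷ) = N²·Var(ȳ) = N²·(1 − n/N)·s²/n.
f = 2112/43270 = 0.04880980; Var(ȳ) = 0.95119020·31500000/2112 = 14186.786.
Var(Ŷ) = 43270² · 14186.786 = 2.6561819 × 10^13.
SE(Ŷ) = √(2.6561819 × 10^13) = 5.154 × 10^6.

5.154 × 10^6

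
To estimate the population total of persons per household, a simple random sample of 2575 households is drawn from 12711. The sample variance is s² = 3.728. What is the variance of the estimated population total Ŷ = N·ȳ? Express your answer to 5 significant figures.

Var(Ŷ) = N²·Var(ȳ) = N²·(1 − n/N)·s²/n.
f = 2575/12711 = 0.20258044; Var(ȳ) = 0.79741956·3.728/2575 = 0.0011544777.
Var(Ŷ) = 12711² · 0.0011544777 = 186528.41.

186530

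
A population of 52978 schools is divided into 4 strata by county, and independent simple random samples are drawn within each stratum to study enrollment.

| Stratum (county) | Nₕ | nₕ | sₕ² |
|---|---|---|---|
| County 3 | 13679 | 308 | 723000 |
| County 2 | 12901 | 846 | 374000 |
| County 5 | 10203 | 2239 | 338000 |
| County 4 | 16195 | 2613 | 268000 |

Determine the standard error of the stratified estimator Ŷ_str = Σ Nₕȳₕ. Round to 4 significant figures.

Var(Ŷ_str) = Σₕ Nₕ²(1 − fₕ)sₕ²/nₕ.
County 3: 13679²·(1 − 308/13679)·723000/308 = 4.2934442 × 10^11.
County 2: 12901²·(1 − 846/12901)·374000/846 = 6.8753028 × 10^10.
County 5: 10203²·(1 − 2239/10203)·338000/2239 = 1.2266531 × 10^10.
County 4: 16195²·(1 − 2613/16195)·268000/2613 = 2.256005 × 10^10.
Sum = 5.3292403 × 10^11.
SE = √(5.3292403 × 10^11) = 730000.

730000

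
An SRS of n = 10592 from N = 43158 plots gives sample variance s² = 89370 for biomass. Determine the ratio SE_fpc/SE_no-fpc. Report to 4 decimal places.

f = n/N = 10592/43158 = 0.24542379.
SE_no-fpc = √(s²/n) = 2.9047375; SE_fpc = √((1−f)s²/n) = 2.5232393.
Ratio = √(1−f) = 0.86866346.

0.8687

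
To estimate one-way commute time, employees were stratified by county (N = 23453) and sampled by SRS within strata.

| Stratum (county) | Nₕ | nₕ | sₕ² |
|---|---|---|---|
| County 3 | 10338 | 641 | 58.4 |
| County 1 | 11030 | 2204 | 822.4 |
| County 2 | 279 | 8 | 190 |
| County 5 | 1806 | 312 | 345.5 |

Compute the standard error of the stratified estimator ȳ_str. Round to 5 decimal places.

Var(ȳ_str) = Σₕ Wₕ²(1 − fₕ)sₕ²/nₕ with Wₕ = Nₕ/N, N = 23453.
County 3: Wₕ = 0.44079649; term = 0.44079649²·(1 − 0.06200426)·58.4/641 = 0.016604734.
County 1: Wₕ = 0.47030231; term = 0.47030231²·(1 − 0.19981868)·822.4/2204 = 0.066041076.
County 2: Wₕ = 0.01189613; term = 0.01189613²·(1 − 0.02867384)·190/8 = 0.0032646776.
County 5: Wₕ = 0.07700507; term = 0.07700507²·(1 − 0.17275748)·345.5/312 = 0.0054320654.
Sum = 0.091342553.
SE = √(0.091342553) = 0.30223.

0.30223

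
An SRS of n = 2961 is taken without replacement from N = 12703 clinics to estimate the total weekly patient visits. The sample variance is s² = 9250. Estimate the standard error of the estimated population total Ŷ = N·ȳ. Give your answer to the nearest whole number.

19662

Var(Ŷ) = N²·Var(ȳ) = N²·(1 − n/N)·s²/n.
f = 2961/12703 = 0.23309454; Var(ȳ) = 0.76690546·9250/2961 = 2.3957702.
Var(Ŷ) = 12703² · 2.3957702 = 3.8659635 × 10^8.
SE(Ŷ) = √(3.8659635 × 10^8) = 19662.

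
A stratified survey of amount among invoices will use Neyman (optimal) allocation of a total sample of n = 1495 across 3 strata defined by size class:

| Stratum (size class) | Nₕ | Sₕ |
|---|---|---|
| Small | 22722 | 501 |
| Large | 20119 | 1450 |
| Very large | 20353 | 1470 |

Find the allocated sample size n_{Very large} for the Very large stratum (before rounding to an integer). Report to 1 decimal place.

Neyman allocation: nₕ = n·NₕSₕ / Σⱼ NⱼSⱼ.
Σ NⱼSⱼ = 22722·501 + 20119·1450 + 20353·1470 = 7.0475182 × 10^7.
n_{Very large} = 1495·20353·1470 / (7.0475182 × 10^7) = 634.7.

634.7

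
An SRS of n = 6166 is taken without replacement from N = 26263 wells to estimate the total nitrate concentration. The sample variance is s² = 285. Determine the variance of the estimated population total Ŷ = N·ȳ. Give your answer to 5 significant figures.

Var(Ŷ) = N²·Var(ȳ) = N²·(1 − n/N)·s²/n.
f = 6166/26263 = 0.23477897; Var(ȳ) = 0.76522103·285/6166 = 0.035369444.
Var(Ŷ) = 26263² · 0.035369444 = 2.4395903 × 10^7.

2.4396 × 10^7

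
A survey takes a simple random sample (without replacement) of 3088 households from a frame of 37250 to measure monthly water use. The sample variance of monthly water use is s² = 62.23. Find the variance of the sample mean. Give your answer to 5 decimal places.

0.01848

Under SRS without replacement, Var(ȳ) = (1 − f)·s²/n with f = n/N = 3088/37250 = 0.08289933.
Var(ȳ) = (1 − 0.08289933)·62.23/3088 = 0.91710067·0.020152202 = 0.018481598.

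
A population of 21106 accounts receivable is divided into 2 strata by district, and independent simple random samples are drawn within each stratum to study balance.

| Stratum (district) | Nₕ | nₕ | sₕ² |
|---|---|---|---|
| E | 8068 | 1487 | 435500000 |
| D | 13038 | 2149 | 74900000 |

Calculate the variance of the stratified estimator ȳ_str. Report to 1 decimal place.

Var(ȳ_str) = Σₕ Wₕ²(1 − fₕ)sₕ²/nₕ with Wₕ = Nₕ/N, N = 21106.
E: Wₕ = 0.38226097; term = 0.38226097²·(1 − 0.18430838)·435500000/1487 = 34907.85.
D: Wₕ = 0.61773903; term = 0.61773903²·(1 − 0.16482589)·74900000/2149 = 11107.914.
Sum = 46015.764.

46015.8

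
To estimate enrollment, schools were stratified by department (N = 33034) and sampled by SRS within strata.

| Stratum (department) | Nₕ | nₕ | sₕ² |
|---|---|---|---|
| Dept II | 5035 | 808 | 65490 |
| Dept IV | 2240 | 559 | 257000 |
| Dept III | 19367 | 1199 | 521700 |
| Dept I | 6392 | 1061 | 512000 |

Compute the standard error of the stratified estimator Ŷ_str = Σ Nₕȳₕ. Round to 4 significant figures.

Var(Ŷ_str) = Σₕ Nₕ²(1 − fₕ)sₕ²/nₕ.
Dept II: 5035²·(1 − 808/5035)·65490/808 = 1.7250248 × 10^9.
Dept IV: 2240²·(1 − 559/2240)·257000/559 = 1.7311594 × 10^9.
Dept III: 19367²·(1 − 1199/19367)·521700/1199 = 1.5309857 × 10^11.
Dept I: 6392²·(1 − 1061/6392)·512000/1061 = 1.6443718 × 10^10.
Sum = 1.7299847 × 10^11.
SE = √(1.7299847 × 10^11) = 415900.

415900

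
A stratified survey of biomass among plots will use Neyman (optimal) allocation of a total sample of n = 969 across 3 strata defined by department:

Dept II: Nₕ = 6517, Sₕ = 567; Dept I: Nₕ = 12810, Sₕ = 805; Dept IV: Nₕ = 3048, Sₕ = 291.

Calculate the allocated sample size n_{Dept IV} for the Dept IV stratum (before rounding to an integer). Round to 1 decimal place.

57.7

Neyman allocation: nₕ = n·NₕSₕ / Σⱼ NⱼSⱼ.
Σ NⱼSⱼ = 6517·567 + 12810·805 + 3048·291 = 1.4894157 × 10^7.
n_{Dept IV} = 969·3048·291 / (1.4894157 × 10^7) = 57.7.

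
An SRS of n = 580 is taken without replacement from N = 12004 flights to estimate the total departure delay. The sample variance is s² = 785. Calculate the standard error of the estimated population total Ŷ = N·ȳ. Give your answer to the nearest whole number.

13624

Var(Ŷ) = N²·Var(ȳ) = N²·(1 − n/N)·s²/n.
f = 580/12004 = 0.04831723; Var(ȳ) = 0.95168277·785/580 = 1.2880534.
Var(Ŷ) = 12004² · 1.2880534 = 1.8560336 × 10^8.
SE(Ŷ) = √(1.8560336 × 10^8) = 13624.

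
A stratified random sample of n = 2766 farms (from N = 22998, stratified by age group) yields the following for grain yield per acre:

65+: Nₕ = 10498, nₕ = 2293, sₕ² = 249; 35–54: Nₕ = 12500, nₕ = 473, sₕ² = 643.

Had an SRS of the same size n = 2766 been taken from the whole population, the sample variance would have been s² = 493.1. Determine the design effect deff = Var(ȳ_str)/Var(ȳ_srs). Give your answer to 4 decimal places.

2.5766

Var(ȳ_str) = Σ Wₕ²(1−fₕ)sₕ²/nₕ with Wₕ = Nₕ/22998:
  65+: (10498/22998)²·(1−2293/10498)·249/2293 = 0.017684806
  35–54: (12500/22998)²·(1−473/12500)·643/473 = 0.38639991
  → Var(ȳ_str) = 0.40408472.
Var(ȳ_srs) = (1 − 2766/22998)·493.1/2766 = 0.15683088.
deff = 0.40408472 / 0.15683088 = 2.5766.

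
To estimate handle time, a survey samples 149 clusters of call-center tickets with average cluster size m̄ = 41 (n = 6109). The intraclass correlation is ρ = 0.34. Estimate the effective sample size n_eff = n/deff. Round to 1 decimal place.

deff = 1 + (41 − 1)·0.34 = 1 + 13.6 = 14.6.
n_eff = 6109 / 14.6 = 418.4.

418.4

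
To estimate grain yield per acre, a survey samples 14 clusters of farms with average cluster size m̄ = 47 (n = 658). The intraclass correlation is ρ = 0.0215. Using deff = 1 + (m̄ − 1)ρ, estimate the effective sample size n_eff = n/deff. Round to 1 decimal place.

deff = 1 + (47 − 1)·0.0215 = 1 + 0.989 = 1.989.
n_eff = 658 / 1.989 = 330.8.

330.8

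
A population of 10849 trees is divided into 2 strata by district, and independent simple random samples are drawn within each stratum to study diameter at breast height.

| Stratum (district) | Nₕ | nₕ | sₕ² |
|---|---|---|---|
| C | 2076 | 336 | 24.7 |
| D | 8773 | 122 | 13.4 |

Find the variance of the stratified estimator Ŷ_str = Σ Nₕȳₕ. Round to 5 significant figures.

Var(Ŷ_str) = Σₕ Nₕ²(1 − fₕ)sₕ²/nₕ.
C: 2076²·(1 − 336/2076)·24.7/336 = 265542.64.
D: 8773²·(1 − 122/8773)·13.4/122 = 8.3360327 × 10^6.
Sum = 8.6015753 × 10^6.

8.6016 × 10^6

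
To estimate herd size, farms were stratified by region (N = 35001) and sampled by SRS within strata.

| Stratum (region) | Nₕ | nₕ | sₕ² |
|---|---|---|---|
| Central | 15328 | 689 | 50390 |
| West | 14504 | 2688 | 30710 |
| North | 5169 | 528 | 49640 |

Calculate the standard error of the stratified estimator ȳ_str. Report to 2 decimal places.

Var(ȳ_str) = Σₕ Wₕ²(1 − fₕ)sₕ²/nₕ with Wₕ = Nₕ/N, N = 35001.
Central: Wₕ = 0.43793034; term = 0.43793034²·(1 − 0.04495042)·50390/689 = 13.395568.
West: Wₕ = 0.41438816; term = 0.41438816²·(1 − 0.18532819)·30710/2688 = 1.5982618.
North: Wₕ = 0.14768149; term = 0.14768149²·(1 − 0.10214742)·49640/528 = 1.8410053.
Sum = 16.834835.
SE = √(16.834835) = 4.10.

4.10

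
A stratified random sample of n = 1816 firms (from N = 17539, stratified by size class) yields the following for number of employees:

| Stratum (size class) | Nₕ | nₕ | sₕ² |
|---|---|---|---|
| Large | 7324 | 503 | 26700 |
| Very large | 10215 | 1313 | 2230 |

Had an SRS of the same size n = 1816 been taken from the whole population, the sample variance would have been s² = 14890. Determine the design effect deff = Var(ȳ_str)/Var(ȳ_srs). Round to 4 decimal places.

Var(ȳ_str) = Σ Wₕ²(1−fₕ)sₕ²/nₕ with Wₕ = Nₕ/17539:
  Large: (7324/17539)²·(1−503/7324)·26700/503 = 8.6204514
  Very large: (10215/17539)²·(1−1313/10215)·2230/1313 = 0.50206095
  → Var(ȳ_str) = 9.1225124.
Var(ȳ_srs) = (1 − 1816/17539)·14890/1816 = 7.350374.
deff = 9.1225124 / 7.350374 = 1.2411.

1.2411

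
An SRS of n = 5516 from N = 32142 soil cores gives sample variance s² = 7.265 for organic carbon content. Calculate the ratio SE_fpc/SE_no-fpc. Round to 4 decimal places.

0.9102

f = n/N = 5516/32142 = 0.17161347.
SE_no-fpc = √(s²/n) = 0.036291564; SE_fpc = √((1−f)s²/n) = 0.033031036.
Ratio = √(1−f) = 0.91015742.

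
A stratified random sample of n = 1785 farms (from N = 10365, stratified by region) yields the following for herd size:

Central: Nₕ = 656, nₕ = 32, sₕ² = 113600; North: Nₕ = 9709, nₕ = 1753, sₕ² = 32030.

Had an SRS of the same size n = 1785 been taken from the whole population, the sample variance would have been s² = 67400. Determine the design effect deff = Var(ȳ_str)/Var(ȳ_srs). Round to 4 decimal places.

0.8531

Var(ȳ_str) = Σ Wₕ²(1−fₕ)sₕ²/nₕ with Wₕ = Nₕ/10365:
  Central: (656/10365)²·(1−32/656)·113600/32 = 13.526274
  North: (9709/10365)²·(1−1753/9709)·32030/1753 = 13.137287
  → Var(ȳ_str) = 26.663561.
Var(ȳ_srs) = (1 − 1785/10365)·67400/1785 = 31.25645.
deff = 26.663561 / 31.25645 = 0.8531.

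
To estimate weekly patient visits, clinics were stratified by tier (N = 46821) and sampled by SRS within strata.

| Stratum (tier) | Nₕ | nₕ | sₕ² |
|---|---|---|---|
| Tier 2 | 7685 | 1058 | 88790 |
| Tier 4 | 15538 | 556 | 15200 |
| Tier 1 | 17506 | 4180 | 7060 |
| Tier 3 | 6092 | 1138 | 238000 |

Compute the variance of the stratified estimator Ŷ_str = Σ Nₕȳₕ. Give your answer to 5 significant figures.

Var(Ŷ_str) = Σₕ Nₕ²(1 − fₕ)sₕ²/nₕ.
Tier 2: 7685²·(1 − 1058/7685)·88790/1058 = 4.2740464 × 10^9.
Tier 4: 15538²·(1 − 556/15538)·15200/556 = 6.3640518 × 10^9.
Tier 1: 17506²·(1 − 4180/17506)·7060/4180 = 3.9401717 × 10^8.
Tier 3: 6092²·(1 − 1138/6092)·238000/1138 = 6.3117617 × 10^9.
Sum = 1.7343877 × 10^10.

1.7344 × 10^10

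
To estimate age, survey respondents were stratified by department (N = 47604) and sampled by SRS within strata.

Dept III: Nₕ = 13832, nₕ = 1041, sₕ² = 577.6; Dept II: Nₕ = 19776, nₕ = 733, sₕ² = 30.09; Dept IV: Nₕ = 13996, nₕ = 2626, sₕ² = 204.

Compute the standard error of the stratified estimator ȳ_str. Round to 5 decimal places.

0.23579

Var(ȳ_str) = Σₕ Wₕ²(1 − fₕ)sₕ²/nₕ with Wₕ = Nₕ/N, N = 47604.
Dept III: Wₕ = 0.29056382; term = 0.29056382²·(1 − 0.07526027)·577.6/1041 = 0.043319062.
Dept II: Wₕ = 0.41542728; term = 0.41542728²·(1 − 0.03706513)·30.09/733 = 0.0068218967.
Dept IV: Wₕ = 0.29400891; term = 0.29400891²·(1 − 0.18762504)·204/2626 = 0.0054552286.
Sum = 0.055596187.
SE = √(0.055596187) = 0.23579.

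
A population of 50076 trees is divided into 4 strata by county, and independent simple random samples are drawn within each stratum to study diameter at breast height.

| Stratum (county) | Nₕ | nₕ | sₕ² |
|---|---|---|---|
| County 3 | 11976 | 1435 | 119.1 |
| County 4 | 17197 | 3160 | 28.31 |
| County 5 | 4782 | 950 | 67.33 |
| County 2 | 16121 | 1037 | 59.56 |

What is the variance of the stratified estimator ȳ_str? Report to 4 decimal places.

0.0111

Var(ȳ_str) = Σₕ Wₕ²(1 − fₕ)sₕ²/nₕ with Wₕ = Nₕ/N, N = 50076.
County 3: Wₕ = 0.23915648; term = 0.23915648²·(1 − 0.11982298)·119.1/1435 = 0.0041782479.
County 4: Wₕ = 0.34341800; term = 0.34341800²·(1 − 0.18375298)·28.31/3160 = 8.6242337 × 10^-4.
County 5: Wₕ = 0.09549485; term = 0.09549485²·(1 − 0.19866165)·67.33/950 = 5.1791778 × 10^-4.
County 2: Wₕ = 0.32193067; term = 0.32193067²·(1 − 0.06432603)·59.56/1037 = 0.005569615.
Sum = 0.011128204.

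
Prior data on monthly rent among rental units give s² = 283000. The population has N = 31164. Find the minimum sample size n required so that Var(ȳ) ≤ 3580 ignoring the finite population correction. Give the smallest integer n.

80

Without fpc, n₀ = s²/D = 283000/3580 = 79.0503.
Rounding up, n = 80.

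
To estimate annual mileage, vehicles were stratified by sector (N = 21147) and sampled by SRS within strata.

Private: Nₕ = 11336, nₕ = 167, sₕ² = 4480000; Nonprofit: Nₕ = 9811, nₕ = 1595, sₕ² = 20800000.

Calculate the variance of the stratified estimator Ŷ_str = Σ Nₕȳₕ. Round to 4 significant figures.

Var(Ŷ_str) = Σₕ Nₕ²(1 − fₕ)sₕ²/nₕ.
Private: 11336²·(1 − 167/11336)·4480000/167 = 3.3965317 × 10^12.
Nonprofit: 9811²·(1 − 1595/9811)·20800000/1595 = 1.0511782 × 10^12.
Sum = 4.4477099 × 10^12.

4.448 × 10^12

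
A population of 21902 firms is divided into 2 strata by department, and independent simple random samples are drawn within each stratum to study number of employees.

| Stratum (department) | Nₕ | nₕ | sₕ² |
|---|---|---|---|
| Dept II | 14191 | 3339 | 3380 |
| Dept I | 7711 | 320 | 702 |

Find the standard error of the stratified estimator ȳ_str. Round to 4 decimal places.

Var(ȳ_str) = Σₕ Wₕ²(1 − fₕ)sₕ²/nₕ with Wₕ = Nₕ/N, N = 21902.
Dept II: Wₕ = 0.64793170; term = 0.64793170²·(1 − 0.23528997)·3380/3339 = 0.32497916.
Dept I: Wₕ = 0.35206830; term = 0.35206830²·(1 − 0.04149916)·702/320 = 0.26063545.
Sum = 0.58561461.
SE = √(0.58561461) = 0.7653.

0.7653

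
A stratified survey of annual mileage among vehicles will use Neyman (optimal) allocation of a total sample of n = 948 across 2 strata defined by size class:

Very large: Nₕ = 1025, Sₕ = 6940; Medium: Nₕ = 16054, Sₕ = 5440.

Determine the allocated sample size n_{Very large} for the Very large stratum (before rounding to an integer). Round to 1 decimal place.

Neyman allocation: nₕ = n·NₕSₕ / Σⱼ NⱼSⱼ.
Σ NⱼSⱼ = 1025·6940 + 16054·5440 = 9.444726 × 10^7.
n_{Very large} = 948·1025·6940 / (9.444726 × 10^7) = 71.4.

71.4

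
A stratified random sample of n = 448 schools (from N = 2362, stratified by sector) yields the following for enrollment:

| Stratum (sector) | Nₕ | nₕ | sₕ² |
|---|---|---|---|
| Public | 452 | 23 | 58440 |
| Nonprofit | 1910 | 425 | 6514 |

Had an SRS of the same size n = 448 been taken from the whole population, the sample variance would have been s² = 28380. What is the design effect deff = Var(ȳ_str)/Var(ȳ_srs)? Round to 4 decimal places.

1.8722

Var(ȳ_str) = Σ Wₕ²(1−fₕ)sₕ²/nₕ with Wₕ = Nₕ/2362:
  Public: (452/2362)²·(1−23/452)·58440/23 = 88.311714
  Nonprofit: (1910/2362)²·(1−425/1910)·6514/425 = 7.7921779
  → Var(ȳ_str) = 96.103892.
Var(ȳ_srs) = (1 − 448/2362)·28380/448 = 51.332973.
deff = 96.103892 / 51.332973 = 1.8722.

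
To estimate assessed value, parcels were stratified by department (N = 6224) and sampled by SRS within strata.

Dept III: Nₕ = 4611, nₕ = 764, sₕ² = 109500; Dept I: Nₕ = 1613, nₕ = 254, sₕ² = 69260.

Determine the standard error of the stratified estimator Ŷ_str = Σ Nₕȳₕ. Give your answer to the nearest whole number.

Var(Ŷ_str) = Σₕ Nₕ²(1 − fₕ)sₕ²/nₕ.
Dept III: 4611²·(1 − 764/4611)·109500/764 = 2.542366 × 10^9.
Dept I: 1613²·(1 − 254/1613)·69260/254 = 5.9772662 × 10^8.
Sum = 3.1400926 × 10^9.
SE = √(3.1400926 × 10^9) = 56037.

56037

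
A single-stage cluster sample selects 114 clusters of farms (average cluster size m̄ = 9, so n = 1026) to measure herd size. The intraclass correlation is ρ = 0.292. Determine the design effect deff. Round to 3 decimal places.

3.336

deff = 1 + (9 − 1)·0.292 = 1 + 2.336 = 3.336.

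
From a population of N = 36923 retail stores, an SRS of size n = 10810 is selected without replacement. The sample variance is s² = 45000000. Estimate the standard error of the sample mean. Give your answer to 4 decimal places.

54.2592

Under SRS without replacement, Var(ȳ) = (1 − f)·s²/n with f = n/N = 10810/36923 = 0.29277144.
Var(ȳ) = (1 − 0.29277144)·45000000/10810 = 0.70722856·4162.8122 = 2944.0597.
SE(ȳ) = √(2944.0597) = 54.2592.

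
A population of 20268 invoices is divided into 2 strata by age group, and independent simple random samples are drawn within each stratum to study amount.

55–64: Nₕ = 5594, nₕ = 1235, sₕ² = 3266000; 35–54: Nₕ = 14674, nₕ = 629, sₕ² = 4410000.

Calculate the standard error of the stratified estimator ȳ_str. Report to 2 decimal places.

60.62

Var(ȳ_str) = Σₕ Wₕ²(1 − fₕ)sₕ²/nₕ with Wₕ = Nₕ/N, N = 20268.
55–64: Wₕ = 0.27600158; term = 0.27600158²·(1 − 0.22077226)·3266000/1235 = 156.97727.
35–54: Wₕ = 0.72399842; term = 0.72399842²·(1 − 0.04286493)·4410000/629 = 3517.5187.
Sum = 3674.496.
SE = √(3674.496) = 60.62.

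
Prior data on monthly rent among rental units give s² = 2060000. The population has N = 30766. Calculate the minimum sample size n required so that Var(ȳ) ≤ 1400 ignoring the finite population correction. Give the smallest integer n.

1472

Without fpc, n₀ = s²/D = 2060000/1400 = 1471.4286.
Rounding up, n = 1472.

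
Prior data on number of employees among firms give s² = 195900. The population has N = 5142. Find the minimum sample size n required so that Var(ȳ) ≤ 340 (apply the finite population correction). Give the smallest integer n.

Without fpc, n₀ = s²/D = 195900/340 = 576.1765.
With fpc, (1 − n/N)·s²/n ≤ D requires n ≥ n₀/(1 + n₀/N) = 576.1765/(1 + 576.1765/5142) = 518.1196.
Rounding up, n = 519.

519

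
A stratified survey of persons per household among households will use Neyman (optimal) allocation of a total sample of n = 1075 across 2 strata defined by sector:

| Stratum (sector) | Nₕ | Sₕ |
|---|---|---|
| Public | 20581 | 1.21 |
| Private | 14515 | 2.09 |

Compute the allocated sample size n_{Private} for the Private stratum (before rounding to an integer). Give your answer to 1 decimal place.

590.4

Neyman allocation: nₕ = n·NₕSₕ / Σⱼ NⱼSⱼ.
Σ NⱼSⱼ = 20581·1.21 + 14515·2.09 = 55239.36.
n_{Private} = 1075·14515·2.09 / 55239.36 = 590.4.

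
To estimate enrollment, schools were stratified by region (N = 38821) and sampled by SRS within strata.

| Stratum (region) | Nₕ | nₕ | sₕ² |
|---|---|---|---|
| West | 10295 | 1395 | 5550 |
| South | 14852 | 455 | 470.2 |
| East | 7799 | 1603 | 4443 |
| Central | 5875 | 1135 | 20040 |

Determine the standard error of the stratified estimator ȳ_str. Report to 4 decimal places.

0.8965

Var(ȳ_str) = Σₕ Wₕ²(1 − fₕ)sₕ²/nₕ with Wₕ = Nₕ/N, N = 38821.
West: Wₕ = 0.26519152; term = 0.26519152²·(1 − 0.13550267)·5550/1395 = 0.24188097.
South: Wₕ = 0.38257644; term = 0.38257644²·(1 − 0.03063560)·470.2/455 = 0.14662051.
East: Wₕ = 0.20089642; term = 0.20089642²·(1 − 0.20553917)·4443/1603 = 0.088870922.
Central: Wₕ = 0.15133562; term = 0.15133562²·(1 − 0.19319149)·20040/1135 = 0.32625309.
Sum = 0.80362549.
SE = √(0.80362549) = 0.8965.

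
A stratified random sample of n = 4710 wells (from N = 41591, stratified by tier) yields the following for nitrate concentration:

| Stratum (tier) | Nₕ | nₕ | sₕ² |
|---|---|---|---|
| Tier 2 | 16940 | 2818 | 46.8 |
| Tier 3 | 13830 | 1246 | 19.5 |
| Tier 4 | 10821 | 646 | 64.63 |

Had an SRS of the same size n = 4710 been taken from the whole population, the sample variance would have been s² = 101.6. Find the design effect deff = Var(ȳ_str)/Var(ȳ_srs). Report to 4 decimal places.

0.5353

Var(ȳ_str) = Σ Wₕ²(1−fₕ)sₕ²/nₕ with Wₕ = Nₕ/41591:
  Tier 2: (16940/41591)²·(1−2818/16940)·46.8/2818 = 0.0022967607
  Tier 3: (13830/41591)²·(1−1246/13830)·19.5/1246 = 0.0015745583
  Tier 4: (10821/41591)²·(1−646/10821)·64.63/646 = 0.0063680245
  → Var(ȳ_str) = 0.010239344.
Var(ȳ_srs) = (1 − 4710/41591)·101.6/4710 = 0.019128289.
deff = 0.010239344 / 0.019128289 = 0.5353.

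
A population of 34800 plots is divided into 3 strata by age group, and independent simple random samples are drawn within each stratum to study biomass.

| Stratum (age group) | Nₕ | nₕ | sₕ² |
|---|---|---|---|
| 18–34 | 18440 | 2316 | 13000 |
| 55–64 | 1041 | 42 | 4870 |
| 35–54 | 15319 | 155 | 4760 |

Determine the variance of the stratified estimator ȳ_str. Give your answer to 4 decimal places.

Var(ȳ_str) = Σₕ Wₕ²(1 − fₕ)sₕ²/nₕ with Wₕ = Nₕ/N, N = 34800.
18–34: Wₕ = 0.52988506; term = 0.52988506²·(1 − 0.12559653)·13000/2316 = 1.3780977.
55–64: Wₕ = 0.02991379; term = 0.02991379²·(1 − 0.04034582)·4870/42 = 0.099572039.
35–54: Wₕ = 0.44020115; term = 0.44020115²·(1 − 0.01011815)·4760/155 = 5.8906193.
Sum = 7.368289.

7.3683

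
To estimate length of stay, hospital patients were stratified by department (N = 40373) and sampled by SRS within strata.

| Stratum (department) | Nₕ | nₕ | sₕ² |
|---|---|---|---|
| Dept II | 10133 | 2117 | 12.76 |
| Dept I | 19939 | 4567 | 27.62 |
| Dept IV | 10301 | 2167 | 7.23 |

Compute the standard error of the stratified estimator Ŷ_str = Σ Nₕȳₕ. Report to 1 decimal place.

1619.5

Var(Ŷ_str) = Σₕ Nₕ²(1 − fₕ)sₕ²/nₕ.
Dept II: 10133²·(1 − 2117/10133)·12.76/2117 = 489582.14.
Dept I: 19939²·(1 − 4567/19939)·27.62/4567 = 1.8536444 × 10^6.
Dept IV: 10301²·(1 − 2167/10301)·7.23/2167 = 279552.22.
Sum = 2.6227788 × 10^6.
SE = √(2.6227788 × 10^6) = 1619.5.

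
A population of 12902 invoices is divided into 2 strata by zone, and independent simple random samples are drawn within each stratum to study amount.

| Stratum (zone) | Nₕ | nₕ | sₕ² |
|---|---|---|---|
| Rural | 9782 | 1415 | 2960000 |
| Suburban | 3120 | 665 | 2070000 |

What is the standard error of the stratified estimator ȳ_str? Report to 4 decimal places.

Var(ȳ_str) = Σₕ Wₕ²(1 − fₕ)sₕ²/nₕ with Wₕ = Nₕ/N, N = 12902.
Rural: Wₕ = 0.75817703; term = 0.75817703²·(1 − 0.14465345)·2960000/1415 = 1028.5339.
Suburban: Wₕ = 0.24182297; term = 0.24182297²·(1 − 0.21314103)·2070000/665 = 143.23222.
Sum = 1171.7661.
SE = √(1171.7661) = 34.2311.

34.2311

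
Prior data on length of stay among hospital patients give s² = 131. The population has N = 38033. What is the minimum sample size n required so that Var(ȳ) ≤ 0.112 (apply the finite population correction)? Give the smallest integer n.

1135

Without fpc, n₀ = s²/D = 131/0.112 = 1169.6429.
With fpc, (1 − n/N)·s²/n ≤ D requires n ≥ n₀/(1 + n₀/N) = 1169.6429/(1 + 1169.6429/38033) = 1134.7456.
Rounding up, n = 1135.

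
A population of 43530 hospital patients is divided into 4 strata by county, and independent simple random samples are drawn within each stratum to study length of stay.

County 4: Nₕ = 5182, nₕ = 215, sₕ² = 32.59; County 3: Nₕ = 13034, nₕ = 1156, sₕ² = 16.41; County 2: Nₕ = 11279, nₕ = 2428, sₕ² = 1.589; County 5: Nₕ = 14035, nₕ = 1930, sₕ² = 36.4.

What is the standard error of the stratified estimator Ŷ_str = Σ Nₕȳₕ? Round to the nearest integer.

3061

Var(Ŷ_str) = Σₕ Nₕ²(1 − fₕ)sₕ²/nₕ.
County 4: 5182²·(1 − 215/5182)·32.59/215 = 3.9015526 × 10^6.
County 3: 13034²·(1 − 1156/13034)·16.41/1156 = 2.1977171 × 10^6.
County 2: 11279²·(1 − 2428/11279)·1.589/2428 = 65333.835.
County 5: 14035²·(1 − 1930/14035)·36.4/1930 = 3.2042123 × 10^6.
Sum = 9.3688158 × 10^6.
SE = √(9.3688158 × 10^6) = 3061.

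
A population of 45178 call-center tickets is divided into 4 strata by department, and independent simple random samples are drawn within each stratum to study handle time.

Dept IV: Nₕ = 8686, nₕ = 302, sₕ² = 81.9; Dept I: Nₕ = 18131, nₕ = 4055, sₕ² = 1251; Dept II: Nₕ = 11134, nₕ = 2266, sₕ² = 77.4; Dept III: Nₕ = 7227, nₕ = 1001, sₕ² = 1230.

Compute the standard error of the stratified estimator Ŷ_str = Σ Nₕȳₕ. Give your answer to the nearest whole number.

Var(Ŷ_str) = Σₕ Nₕ²(1 − fₕ)sₕ²/nₕ.
Dept IV: 8686²·(1 − 302/8686)·81.9/302 = 1.9749134 × 10^7.
Dept I: 18131²·(1 − 4055/18131)·1251/4055 = 7.8734934 × 10^7.
Dept II: 11134²·(1 − 2266/11134)·77.4/2266 = 3.3725466 × 10^6.
Dept III: 7227²·(1 − 1001/7227)·1230/1001 = 5.5288933 × 10^7.
Sum = 1.5714555 × 10^8.
SE = √(1.5714555 × 10^8) = 12536.

12536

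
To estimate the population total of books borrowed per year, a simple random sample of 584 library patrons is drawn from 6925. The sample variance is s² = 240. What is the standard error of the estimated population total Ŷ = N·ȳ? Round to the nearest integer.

4248

Var(Ŷ) = N²·Var(ȳ) = N²·(1 − n/N)·s²/n.
f = 584/6925 = 0.08433213; Var(ȳ) = 0.91566787·240/584 = 0.37630186.
Var(Ŷ) = 6925² · 0.37630186 = 1.8045791 × 10^7.
SE(Ŷ) = √(1.8045791 × 10^7) = 4248.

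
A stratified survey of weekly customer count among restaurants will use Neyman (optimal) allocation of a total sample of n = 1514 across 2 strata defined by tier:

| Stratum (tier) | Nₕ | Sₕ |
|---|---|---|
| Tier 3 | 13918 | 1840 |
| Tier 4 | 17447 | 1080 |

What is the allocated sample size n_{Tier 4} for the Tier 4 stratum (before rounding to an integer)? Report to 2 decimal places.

641.77

Neyman allocation: nₕ = n·NₕSₕ / Σⱼ NⱼSⱼ.
Σ NⱼSⱼ = 13918·1840 + 17447·1080 = 4.445188 × 10^7.
n_{Tier 4} = 1514·17447·1080 / (4.445188 × 10^7) = 641.77.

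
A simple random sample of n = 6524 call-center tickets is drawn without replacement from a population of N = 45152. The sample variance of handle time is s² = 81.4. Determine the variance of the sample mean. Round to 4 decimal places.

Under SRS without replacement, Var(ȳ) = (1 − f)·s²/n with f = n/N = 6524/45152 = 0.14448972.
Var(ȳ) = (1 − 0.14448972)·81.4/6524 = 0.85551028·0.012477008 = 0.010674209.

0.0107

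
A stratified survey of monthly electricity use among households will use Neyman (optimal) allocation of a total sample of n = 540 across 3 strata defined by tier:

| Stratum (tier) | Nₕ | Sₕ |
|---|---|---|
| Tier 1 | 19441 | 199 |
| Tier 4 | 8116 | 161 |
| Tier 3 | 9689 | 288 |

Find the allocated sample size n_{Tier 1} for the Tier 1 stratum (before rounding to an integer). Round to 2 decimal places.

262.26

Neyman allocation: nₕ = n·NₕSₕ / Σⱼ NⱼSⱼ.
Σ NⱼSⱼ = 19441·199 + 8116·161 + 9689·288 = 7.965867 × 10^6.
n_{Tier 1} = 540·19441·199 / (7.965867 × 10^6) = 262.26.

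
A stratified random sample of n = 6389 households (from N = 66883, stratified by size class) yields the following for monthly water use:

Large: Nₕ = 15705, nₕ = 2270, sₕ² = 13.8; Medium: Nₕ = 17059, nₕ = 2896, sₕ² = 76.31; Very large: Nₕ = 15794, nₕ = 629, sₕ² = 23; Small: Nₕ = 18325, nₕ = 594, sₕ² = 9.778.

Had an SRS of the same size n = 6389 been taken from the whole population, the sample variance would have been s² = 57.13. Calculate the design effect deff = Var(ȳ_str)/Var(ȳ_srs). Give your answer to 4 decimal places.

0.6013

Var(ȳ_str) = Σ Wₕ²(1−fₕ)sₕ²/nₕ with Wₕ = Nₕ/66883:
  Large: (15705/66883)²·(1−2270/15705)·13.8/2270 = 2.8674599 × 10^-4
  Medium: (17059/66883)²·(1−2896/17059)·76.31/2896 = 0.0014231813
  Very large: (15794/66883)²·(1−629/15794)·23/629 = 0.0019578538
  Small: (18325/66883)²·(1−594/18325)·9.778/594 = 0.0011956644
  → Var(ȳ_str) = 0.0048634455.
Var(ȳ_srs) = (1 − 6389/66883)·57.13/6389 = 0.0080877533.
deff = 0.0048634455 / 0.0080877533 = 0.6013.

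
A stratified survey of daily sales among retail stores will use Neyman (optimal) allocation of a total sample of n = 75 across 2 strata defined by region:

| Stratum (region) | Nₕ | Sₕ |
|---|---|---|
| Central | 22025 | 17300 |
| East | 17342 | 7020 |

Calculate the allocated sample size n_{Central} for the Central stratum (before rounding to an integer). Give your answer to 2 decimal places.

Neyman allocation: nₕ = n·NₕSₕ / Σⱼ NⱼSⱼ.
Σ NⱼSⱼ = 22025·17300 + 17342·7020 = 5.0277334 × 10^8.
n_{Central} = 75·22025·17300 / (5.0277334 × 10^8) = 56.84.

56.84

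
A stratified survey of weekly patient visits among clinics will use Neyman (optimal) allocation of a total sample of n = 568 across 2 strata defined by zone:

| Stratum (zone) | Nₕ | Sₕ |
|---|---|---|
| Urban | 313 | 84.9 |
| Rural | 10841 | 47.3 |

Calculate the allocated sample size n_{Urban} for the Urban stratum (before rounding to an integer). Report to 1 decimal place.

Neyman allocation: nₕ = n·NₕSₕ / Σⱼ NⱼSⱼ.
Σ NⱼSⱼ = 313·84.9 + 10841·47.3 = 539353.
n_{Urban} = 568·313·84.9 / 539353 = 28.0.

28.0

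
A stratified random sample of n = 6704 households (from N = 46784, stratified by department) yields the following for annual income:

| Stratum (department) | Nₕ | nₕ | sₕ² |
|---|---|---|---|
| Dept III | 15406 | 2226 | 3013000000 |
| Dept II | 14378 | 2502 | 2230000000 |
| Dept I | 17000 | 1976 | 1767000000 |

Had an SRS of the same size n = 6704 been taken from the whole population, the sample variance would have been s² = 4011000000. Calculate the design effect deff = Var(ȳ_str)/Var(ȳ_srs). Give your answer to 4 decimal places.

0.5842

Var(ȳ_str) = Σ Wₕ²(1−fₕ)sₕ²/nₕ with Wₕ = Nₕ/46784:
  Dept III: (15406/46784)²·(1−2226/15406)·3013000000/2226 = 125569.62
  Dept II: (14378/46784)²·(1−2502/14378)·2230000000/2502 = 69533.089
  Dept I: (17000/46784)²·(1−1976/17000)·1767000000/1976 = 104349.27
  → Var(ȳ_str) = 299451.98.
Var(ȳ_srs) = (1 − 6704/46784)·4011000000/6704 = 512565.08.
deff = 299451.98 / 512565.08 = 0.5842.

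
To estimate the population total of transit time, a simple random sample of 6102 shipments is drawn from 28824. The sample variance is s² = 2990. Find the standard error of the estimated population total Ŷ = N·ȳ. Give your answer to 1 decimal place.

17914.3

Var(Ŷ) = N²·Var(ȳ) = N²·(1 − n/N)·s²/n.
f = 6102/28824 = 0.21169858; Var(ȳ) = 0.78830142·2990/6102 = 0.38627028.
Var(Ŷ) = 28824² · 0.38627028 = 3.2092222 × 10^8.
SE(Ŷ) = √(3.2092222 × 10^8) = 17914.3.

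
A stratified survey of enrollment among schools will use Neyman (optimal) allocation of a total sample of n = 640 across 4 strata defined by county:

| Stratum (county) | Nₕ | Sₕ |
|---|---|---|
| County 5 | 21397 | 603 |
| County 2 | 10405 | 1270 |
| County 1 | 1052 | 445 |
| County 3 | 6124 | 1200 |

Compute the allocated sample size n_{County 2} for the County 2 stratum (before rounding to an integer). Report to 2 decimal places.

Neyman allocation: nₕ = n·NₕSₕ / Σⱼ NⱼSⱼ.
Σ NⱼSⱼ = 21397·603 + 10405·1270 + 1052·445 + 6124·1200 = 3.3933681 × 10^7.
n_{County 2} = 640·10405·1270 / (3.3933681 × 10^7) = 249.23.

249.23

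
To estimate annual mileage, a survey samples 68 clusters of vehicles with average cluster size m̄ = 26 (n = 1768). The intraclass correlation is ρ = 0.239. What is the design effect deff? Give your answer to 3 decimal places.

6.975

deff = 1 + (26 − 1)·0.239 = 1 + 5.975 = 6.975.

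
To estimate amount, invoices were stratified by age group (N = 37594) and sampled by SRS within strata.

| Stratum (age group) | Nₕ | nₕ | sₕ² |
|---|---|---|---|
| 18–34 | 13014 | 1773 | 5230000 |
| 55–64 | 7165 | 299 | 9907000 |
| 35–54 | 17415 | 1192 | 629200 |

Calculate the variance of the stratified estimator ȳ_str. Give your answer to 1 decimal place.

1564.2

Var(ȳ_str) = Σₕ Wₕ²(1 − fₕ)sₕ²/nₕ with Wₕ = Nₕ/N, N = 37594.
18–34: Wₕ = 0.34617226; term = 0.34617226²·(1 − 0.13623790)·5230000/1773 = 305.33151.
55–64: Wₕ = 0.19058892; term = 0.19058892²·(1 − 0.04173064)·9907000/299 = 1153.3308.
35–54: Wₕ = 0.46323881; term = 0.46323881²·(1 − 0.06844674)·629200/1192 = 105.51885.
Sum = 1564.1812.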